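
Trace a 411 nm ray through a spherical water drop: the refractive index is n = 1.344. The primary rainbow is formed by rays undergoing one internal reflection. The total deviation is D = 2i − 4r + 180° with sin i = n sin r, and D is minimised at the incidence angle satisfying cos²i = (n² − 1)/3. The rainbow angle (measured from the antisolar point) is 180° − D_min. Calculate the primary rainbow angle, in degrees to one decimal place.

40.5°

cos²i = (1.80634 − 1)/3 = 0.26878; i = arccos(0.51844) = 58.772°.
sin r = sin 58.772°/1.344 = 0.63625; r = 39.512°.
D_min = 2·58.772° − 4·39.512° + 180° = 139.495°.
Rainbow angle = 180° − D_min = 40.505°.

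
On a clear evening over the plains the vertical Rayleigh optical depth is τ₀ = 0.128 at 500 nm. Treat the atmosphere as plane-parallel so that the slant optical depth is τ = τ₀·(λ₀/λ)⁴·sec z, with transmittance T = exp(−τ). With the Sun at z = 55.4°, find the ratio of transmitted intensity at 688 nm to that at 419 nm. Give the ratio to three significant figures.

Airmass: sec 55.4° = 1.7610.
τ(688 nm) = 0.128 × (500/688)⁴ × 1.7610 = 0.128 × 0.2789 × 1.7610 = 0.0629.
τ(419 nm) = 0.128 × (500/419)⁴ × 1.7610 = 0.128 × 2.0278 × 1.7610 = 0.4571.
T(688)/T(419) = exp(τ_B − τ_A) = exp(0.3942) = 1.4832.

1.48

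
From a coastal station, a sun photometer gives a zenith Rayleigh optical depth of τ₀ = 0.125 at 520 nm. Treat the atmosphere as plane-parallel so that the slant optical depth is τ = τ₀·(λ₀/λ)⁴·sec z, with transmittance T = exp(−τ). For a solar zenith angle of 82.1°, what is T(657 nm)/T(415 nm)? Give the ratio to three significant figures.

Airmass: sec 82.1° = 7.2757.
τ(657 nm) = 0.125 × (520/657)⁴ × 7.2757 = 0.125 × 0.3924 × 7.2757 = 0.3569.
τ(415 nm) = 0.125 × (520/415)⁴ × 7.2757 = 0.125 × 2.4650 × 7.2757 = 2.2418.
T(657)/T(415) = exp(τ_B − τ_A) = exp(1.8849) = 6.5860.

6.59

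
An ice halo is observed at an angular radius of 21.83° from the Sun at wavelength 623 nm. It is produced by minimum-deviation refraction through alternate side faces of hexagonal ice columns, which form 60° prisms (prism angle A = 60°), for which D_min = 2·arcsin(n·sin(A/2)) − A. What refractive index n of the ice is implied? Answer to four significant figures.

Rearranging: n = sin((D_min + A)/2) / sin(A/2).
(D_min + A)/2 = (21.83° + 60°)/2 = 40.915°.
n = sin 40.915° / sin 30° = 0.6549 / 0.5000 = 1.3099.

1.310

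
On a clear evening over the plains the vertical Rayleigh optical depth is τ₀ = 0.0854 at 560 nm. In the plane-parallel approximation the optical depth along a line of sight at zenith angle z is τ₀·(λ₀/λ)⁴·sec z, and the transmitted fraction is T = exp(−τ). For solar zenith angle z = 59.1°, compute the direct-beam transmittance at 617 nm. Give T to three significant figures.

0.893

sec 59.1° = 1.9473.
τ = 0.0854 × (560/617)⁴ × 1.9473 = 0.0854 × 0.6786 × 1.9473 = 0.1128.
T = exp(−0.1128) = 0.8933.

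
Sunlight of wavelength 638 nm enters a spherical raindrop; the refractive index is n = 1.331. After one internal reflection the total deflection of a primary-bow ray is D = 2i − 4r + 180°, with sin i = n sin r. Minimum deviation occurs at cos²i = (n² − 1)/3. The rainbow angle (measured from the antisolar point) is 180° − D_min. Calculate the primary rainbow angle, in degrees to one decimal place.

42.4°

cos²i = (1.77156 − 1)/3 = 0.25719; i = arccos(0.50714) = 59.527°.
sin r = sin 59.527°/1.331 = 0.64753; r = 40.356°.
D_min = 2·59.527° − 4·40.356° + 180° = 137.630°.
Rainbow angle = 180° − D_min = 42.370°.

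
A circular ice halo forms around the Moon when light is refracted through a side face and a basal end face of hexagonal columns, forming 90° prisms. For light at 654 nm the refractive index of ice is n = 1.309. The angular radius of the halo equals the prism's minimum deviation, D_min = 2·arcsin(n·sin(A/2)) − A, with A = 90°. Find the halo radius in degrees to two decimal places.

45.52°

n·sin(A/2) = 1.309 × sin 45° = 1.309 × 0.7071 = 0.9256.
D_min = 2·arcsin(0.9256) − 90° = 2 × 67.759° − 90° = 45.519°.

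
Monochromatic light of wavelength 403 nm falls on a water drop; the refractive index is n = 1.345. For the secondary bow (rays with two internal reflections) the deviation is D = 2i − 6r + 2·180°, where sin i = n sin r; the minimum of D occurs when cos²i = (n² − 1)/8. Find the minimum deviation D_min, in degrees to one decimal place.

cos²i = (1.80902 − 1)/8 = 0.10113; i = arccos(0.31801) = 71.458°.
sin r = sin 71.458°/1.345 = 0.70490; r = 44.821°.
D_min = 2·71.458° − 6·44.821° + 360° = 233.987°.

234.0°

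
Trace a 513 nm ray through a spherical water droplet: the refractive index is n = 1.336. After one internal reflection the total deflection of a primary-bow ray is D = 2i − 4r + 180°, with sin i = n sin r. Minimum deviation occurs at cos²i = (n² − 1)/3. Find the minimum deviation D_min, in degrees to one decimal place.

cos²i = (1.78490 − 1)/3 = 0.26163; i = arccos(0.51150) = 59.236°.
sin r = sin 59.236°/1.336 = 0.64318; r = 40.029°.
D_min = 2·59.236° − 4·40.029° + 180° = 138.356°.

138.4°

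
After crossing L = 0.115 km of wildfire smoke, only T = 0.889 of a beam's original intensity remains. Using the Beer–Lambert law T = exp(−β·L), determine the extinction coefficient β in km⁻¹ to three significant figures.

Beer–Lambert: T = exp(−βL) ⇒ β = −ln(T)/L = −ln(0.889)/0.115 = 0.1177/0.115 = 1.023 km⁻¹.

1.02 km⁻¹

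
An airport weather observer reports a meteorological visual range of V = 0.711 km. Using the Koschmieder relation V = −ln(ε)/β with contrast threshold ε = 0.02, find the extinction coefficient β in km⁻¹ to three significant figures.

5.50 km⁻¹

β = −ln(0.02) / V = 3.912 / 0.711 = 5.5021 km⁻¹.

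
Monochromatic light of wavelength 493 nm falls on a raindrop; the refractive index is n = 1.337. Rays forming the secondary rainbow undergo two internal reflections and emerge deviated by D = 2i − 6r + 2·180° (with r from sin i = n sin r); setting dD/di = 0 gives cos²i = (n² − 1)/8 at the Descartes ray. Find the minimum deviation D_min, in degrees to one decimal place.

231.9°

cos²i = (1.78757 − 1)/8 = 0.09845; i = arccos(0.31376) = 71.714°.
sin r = sin 71.714°/1.337 = 0.71017; r = 45.249°.
D_min = 2·71.714° − 6·45.249° + 360° = 231.934°.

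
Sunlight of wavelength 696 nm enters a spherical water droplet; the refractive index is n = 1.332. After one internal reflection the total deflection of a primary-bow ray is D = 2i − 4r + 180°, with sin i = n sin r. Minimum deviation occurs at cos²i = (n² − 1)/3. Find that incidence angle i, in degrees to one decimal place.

cos²i = (1.332² − 1)/3 = (1.77422 − 1)/3 = 0.25807.
cos i = 0.50801, so i = 59.469°.

59.5°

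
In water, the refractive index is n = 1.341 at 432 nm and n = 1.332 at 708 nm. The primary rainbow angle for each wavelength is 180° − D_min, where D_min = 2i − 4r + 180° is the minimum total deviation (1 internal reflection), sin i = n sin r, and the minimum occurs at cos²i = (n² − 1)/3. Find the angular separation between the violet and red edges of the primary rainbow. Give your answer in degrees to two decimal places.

At 432 nm (n = 1.341): cos²i = 0.26609 → i = 58.946°, r = 39.705°, D_min = 139.071°, rainbow angle = 40.929°.
At 708 nm (n = 1.332): cos²i = 0.25807 → i = 59.469°, r = 40.290°, D_min = 137.776°, rainbow angle = 42.224°.
Angular width = |40.929° − 42.224°| = 1.295°.

1.29°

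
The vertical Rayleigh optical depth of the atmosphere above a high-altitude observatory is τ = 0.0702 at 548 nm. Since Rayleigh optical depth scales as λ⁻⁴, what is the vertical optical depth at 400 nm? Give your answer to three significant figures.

τ(400 nm) = τ(548 nm) × (548/400)⁴ = 0.0702 × (1.3700)⁴ = 0.0702 × 3.5228 = 0.2473.

0.247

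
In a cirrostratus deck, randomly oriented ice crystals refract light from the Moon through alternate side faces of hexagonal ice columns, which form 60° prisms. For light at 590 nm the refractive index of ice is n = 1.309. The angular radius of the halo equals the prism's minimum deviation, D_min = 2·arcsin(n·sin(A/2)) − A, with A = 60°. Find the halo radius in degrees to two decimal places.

21.76°

n·sin(A/2) = 1.309 × sin 30° = 1.309 × 0.5000 = 0.6545.
D_min = 2·arcsin(0.6545) − 60° = 2 × 40.882° − 60° = 21.763°.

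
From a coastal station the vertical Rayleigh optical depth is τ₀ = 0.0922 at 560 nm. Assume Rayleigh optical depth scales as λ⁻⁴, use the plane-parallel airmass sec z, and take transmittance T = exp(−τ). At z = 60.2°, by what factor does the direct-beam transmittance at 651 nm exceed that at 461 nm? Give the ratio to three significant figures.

1.35

Airmass: sec 60.2° = 2.0122.
τ(651 nm) = 0.0922 × (560/651)⁴ × 2.0122 = 0.0922 × 0.5476 × 2.0122 = 0.1016.
τ(461 nm) = 0.0922 × (560/461)⁴ × 2.0122 = 0.0922 × 2.1775 × 2.0122 = 0.4040.
T(651)/T(461) = exp(τ_B − τ_A) = exp(0.3024) = 1.3531.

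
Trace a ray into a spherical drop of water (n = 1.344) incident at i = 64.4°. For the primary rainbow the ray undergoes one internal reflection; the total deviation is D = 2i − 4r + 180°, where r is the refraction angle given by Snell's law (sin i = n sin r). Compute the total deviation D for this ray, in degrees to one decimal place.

sin r = sin 64.4° / 1.344 = 0.9018/1.344 = 0.6710; r = 42.14°.
D = 2·64.4° − 4·42.14° + 180° = 128.80° − 168.58° + 180° = 140.22°.

140.2°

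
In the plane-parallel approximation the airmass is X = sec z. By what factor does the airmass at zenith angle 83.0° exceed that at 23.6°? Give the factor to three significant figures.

7.52

X(83.0°)/X(23.6°) = sec 83.0° / sec 23.6° = cos 23.6° / cos 83.0° = 0.9164/0.1219 = 7.5192.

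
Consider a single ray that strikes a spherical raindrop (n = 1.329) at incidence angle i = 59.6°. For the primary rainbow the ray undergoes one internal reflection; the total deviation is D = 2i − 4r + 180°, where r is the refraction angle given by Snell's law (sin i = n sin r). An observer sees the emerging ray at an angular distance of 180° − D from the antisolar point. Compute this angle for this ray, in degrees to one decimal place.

sin r = sin 59.6° / 1.329 = 0.8625/1.329 = 0.6490; r = 40.47°.
D = 2·59.6° − 4·40.47° + 180° = 119.20° − 161.86° + 180° = 137.34°.
Angle from antisolar point = 180° − D = 42.66°.

42.7°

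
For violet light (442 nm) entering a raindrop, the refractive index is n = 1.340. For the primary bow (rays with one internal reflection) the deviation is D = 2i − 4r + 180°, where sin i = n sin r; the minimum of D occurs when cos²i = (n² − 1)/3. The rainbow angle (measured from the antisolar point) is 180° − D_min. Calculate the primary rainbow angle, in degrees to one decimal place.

cos²i = (1.79560 − 1)/3 = 0.26520; i = arccos(0.51498) = 59.004°.
sin r = sin 59.004°/1.340 = 0.63971; r = 39.770°.
D_min = 2·59.004° − 4·39.770° + 180° = 138.929°.
Rainbow angle = 180° − D_min = 41.071°.

41.1°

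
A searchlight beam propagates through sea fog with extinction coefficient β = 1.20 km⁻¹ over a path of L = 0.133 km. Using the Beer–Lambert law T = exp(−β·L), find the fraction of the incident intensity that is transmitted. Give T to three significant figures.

τ = β·L = 1.20 × 0.133 = 0.1596.
T = exp(−0.1596) = 0.8525.

0.852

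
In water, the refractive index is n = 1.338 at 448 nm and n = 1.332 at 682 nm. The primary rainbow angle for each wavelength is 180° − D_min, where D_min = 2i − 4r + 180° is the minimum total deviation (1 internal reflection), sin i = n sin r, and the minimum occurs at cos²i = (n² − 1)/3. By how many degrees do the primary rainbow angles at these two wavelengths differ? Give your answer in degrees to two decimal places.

0.87°

At 448 nm (n = 1.338): cos²i = 0.26341 → i = 59.120°, r = 39.899°, D_min = 138.643°, rainbow angle = 41.357°.
At 682 nm (n = 1.332): cos²i = 0.25807 → i = 59.469°, r = 40.290°, D_min = 137.776°, rainbow angle = 42.224°.
Angular width = |41.357° − 42.224°| = 0.867°.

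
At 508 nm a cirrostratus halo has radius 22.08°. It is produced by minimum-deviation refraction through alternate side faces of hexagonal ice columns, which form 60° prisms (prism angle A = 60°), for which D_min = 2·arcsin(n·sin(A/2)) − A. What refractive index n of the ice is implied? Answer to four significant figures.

Rearranging: n = sin((D_min + A)/2) / sin(A/2).
(D_min + A)/2 = (22.08° + 60°)/2 = 41.040°.
n = sin 41.040° / sin 30° = 0.6566 / 0.5000 = 1.3132.

1.313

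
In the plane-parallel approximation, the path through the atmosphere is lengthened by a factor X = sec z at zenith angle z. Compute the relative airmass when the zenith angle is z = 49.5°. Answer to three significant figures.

1.54

X = sec z = 1/cos 49.5° = 1/0.6494 = 1.5398.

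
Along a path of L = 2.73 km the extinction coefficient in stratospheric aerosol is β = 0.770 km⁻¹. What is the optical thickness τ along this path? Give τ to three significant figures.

2.10

τ = β·L = 0.770 × 2.73 = 2.1021.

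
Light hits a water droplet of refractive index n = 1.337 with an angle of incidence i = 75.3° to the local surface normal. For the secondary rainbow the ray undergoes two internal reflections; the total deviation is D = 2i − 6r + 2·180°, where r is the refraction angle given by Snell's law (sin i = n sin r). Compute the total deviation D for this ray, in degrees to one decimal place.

232.6°

sin r = sin 75.3° / 1.337 = 0.9673/1.337 = 0.7235; r = 46.34°.
D = 2·75.3° − 6·46.34° + 2·180° = 150.60° − 278.05° + 360° = 232.55°.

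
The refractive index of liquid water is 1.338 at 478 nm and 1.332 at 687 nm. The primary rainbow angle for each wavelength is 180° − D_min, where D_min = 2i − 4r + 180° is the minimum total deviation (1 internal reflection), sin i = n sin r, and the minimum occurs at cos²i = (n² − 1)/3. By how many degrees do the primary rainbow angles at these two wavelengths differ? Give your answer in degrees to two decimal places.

0.87°

At 478 nm (n = 1.338): cos²i = 0.26341 → i = 59.120°, r = 39.899°, D_min = 138.643°, rainbow angle = 41.357°.
At 687 nm (n = 1.332): cos²i = 0.25807 → i = 59.469°, r = 40.290°, D_min = 137.776°, rainbow angle = 42.224°.
Angular width = |41.357° − 42.224°| = 0.867°.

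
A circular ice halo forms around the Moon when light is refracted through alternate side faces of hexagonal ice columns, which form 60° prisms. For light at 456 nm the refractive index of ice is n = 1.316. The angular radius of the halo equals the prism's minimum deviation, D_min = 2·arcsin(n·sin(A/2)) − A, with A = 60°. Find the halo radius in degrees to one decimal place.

n·sin(A/2) = 1.316 × sin 30° = 1.316 × 0.5000 = 0.6580.
D_min = 2·arcsin(0.6580) − 60° = 2 × 41.148° − 60° = 22.295°.

22.3°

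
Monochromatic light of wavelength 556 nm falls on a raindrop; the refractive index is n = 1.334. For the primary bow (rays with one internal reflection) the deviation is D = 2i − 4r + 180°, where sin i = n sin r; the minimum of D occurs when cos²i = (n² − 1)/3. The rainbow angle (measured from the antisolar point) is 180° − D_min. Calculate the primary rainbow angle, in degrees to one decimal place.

41.9°

cos²i = (1.77956 − 1)/3 = 0.25985; i = arccos(0.50976) = 59.352°.
sin r = sin 59.352°/1.334 = 0.64492; r = 40.159°.
D_min = 2·59.352° − 4·40.159° + 180° = 138.067°.
Rainbow angle = 180° − D_min = 41.933°.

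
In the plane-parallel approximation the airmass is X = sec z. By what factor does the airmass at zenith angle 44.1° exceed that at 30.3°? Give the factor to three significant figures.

1.20

X(44.1°)/X(30.3°) = sec 44.1° / sec 30.3° = cos 30.3° / cos 44.1° = 0.8634/0.7181 = 1.2023.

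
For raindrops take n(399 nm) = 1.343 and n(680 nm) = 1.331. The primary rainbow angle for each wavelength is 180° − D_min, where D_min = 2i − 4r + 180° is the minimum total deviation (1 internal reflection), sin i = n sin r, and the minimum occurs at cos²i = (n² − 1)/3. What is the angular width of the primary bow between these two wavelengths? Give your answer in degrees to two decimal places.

At 399 nm (n = 1.343): cos²i = 0.26788 → i = 58.830°, r = 39.577°, D_min = 139.354°, rainbow angle = 40.646°.
At 680 nm (n = 1.331): cos²i = 0.25719 → i = 59.527°, r = 40.356°, D_min = 137.630°, rainbow angle = 42.370°.
Angular width = |40.646° − 42.370°| = 1.724°.

1.72°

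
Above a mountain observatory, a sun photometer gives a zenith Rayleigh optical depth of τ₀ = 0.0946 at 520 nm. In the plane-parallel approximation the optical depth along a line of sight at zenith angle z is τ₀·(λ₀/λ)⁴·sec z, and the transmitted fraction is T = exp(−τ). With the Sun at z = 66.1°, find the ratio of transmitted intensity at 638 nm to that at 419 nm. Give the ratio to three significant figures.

Airmass: sec 66.1° = 2.4683.
τ(638 nm) = 0.0946 × (520/638)⁴ × 2.4683 = 0.0946 × 0.4413 × 2.4683 = 0.1030.
τ(419 nm) = 0.0946 × (520/419)⁴ × 2.4683 = 0.0946 × 2.3722 × 2.4683 = 0.5539.
T(638)/T(419) = exp(τ_B − τ_A) = exp(0.4509) = 1.5697.

1.57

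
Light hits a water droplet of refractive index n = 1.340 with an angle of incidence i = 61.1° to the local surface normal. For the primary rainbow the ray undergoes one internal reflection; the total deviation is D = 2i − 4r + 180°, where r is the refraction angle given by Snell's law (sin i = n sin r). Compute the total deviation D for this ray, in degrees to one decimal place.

139.0°

sin r = sin 61.1° / 1.340 = 0.8755/1.340 = 0.6533; r = 40.79°.
D = 2·61.1° − 4·40.79° + 180° = 122.20° − 163.17° + 180° = 139.03°.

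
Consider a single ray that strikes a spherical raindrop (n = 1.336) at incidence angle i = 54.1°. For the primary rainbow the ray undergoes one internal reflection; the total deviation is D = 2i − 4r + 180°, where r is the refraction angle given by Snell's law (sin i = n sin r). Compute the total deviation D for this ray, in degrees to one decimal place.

138.9°

sin r = sin 54.1° / 1.336 = 0.8100/1.336 = 0.6063; r = 37.32°.
D = 2·54.1° − 4·37.32° + 180° = 108.20° − 149.30° + 180° = 138.90°.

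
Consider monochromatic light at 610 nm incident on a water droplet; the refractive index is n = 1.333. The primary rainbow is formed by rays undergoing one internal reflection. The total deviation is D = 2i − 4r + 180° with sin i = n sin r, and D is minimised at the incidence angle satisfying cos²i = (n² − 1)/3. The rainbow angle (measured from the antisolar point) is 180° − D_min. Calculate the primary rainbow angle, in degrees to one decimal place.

cos²i = (1.77689 − 1)/3 = 0.25896; i = arccos(0.50888) = 59.410°.
sin r = sin 59.410°/1.333 = 0.64579; r = 40.225°.
D_min = 2·59.410° − 4·40.225° + 180° = 137.922°.
Rainbow angle = 180° − D_min = 42.078°.

42.1°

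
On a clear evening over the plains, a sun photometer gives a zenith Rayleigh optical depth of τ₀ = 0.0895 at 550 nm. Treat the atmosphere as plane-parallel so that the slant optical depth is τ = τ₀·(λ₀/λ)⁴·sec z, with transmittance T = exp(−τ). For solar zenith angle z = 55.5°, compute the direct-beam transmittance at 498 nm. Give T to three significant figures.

0.791

sec 55.5° = 1.7655.
τ = 0.0895 × (550/498)⁴ × 1.7655 = 0.0895 × 1.4878 × 1.7655 = 0.2351.
T = exp(−0.2351) = 0.7905.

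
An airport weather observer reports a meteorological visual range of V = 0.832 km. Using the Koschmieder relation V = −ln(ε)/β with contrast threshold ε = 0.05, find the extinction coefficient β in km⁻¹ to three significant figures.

3.60 km⁻¹

β = −ln(0.05) / V = 2.996 / 0.832 = 3.6006 km⁻¹.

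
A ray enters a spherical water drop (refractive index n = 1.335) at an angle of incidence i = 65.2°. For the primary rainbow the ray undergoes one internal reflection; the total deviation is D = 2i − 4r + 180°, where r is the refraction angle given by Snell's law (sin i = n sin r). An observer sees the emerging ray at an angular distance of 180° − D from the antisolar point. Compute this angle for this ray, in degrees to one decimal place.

41.0°

sin r = sin 65.2° / 1.335 = 0.9078/1.335 = 0.6800; r = 42.84°.
D = 2·65.2° − 4·42.84° + 180° = 130.40° − 171.37° + 180° = 139.03°.
Angle from antisolar point = 180° − D = 40.97°.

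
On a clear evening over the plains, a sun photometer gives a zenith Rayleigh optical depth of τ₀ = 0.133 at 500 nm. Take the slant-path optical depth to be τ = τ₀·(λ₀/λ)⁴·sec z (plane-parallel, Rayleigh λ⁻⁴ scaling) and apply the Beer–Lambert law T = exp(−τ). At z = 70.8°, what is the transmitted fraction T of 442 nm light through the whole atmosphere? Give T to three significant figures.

sec 70.8° = 3.0407.
τ = 0.133 × (500/442)⁴ × 3.0407 = 0.133 × 1.6375 × 3.0407 = 0.6623.
T = exp(−0.6623) = 0.5157.

0.516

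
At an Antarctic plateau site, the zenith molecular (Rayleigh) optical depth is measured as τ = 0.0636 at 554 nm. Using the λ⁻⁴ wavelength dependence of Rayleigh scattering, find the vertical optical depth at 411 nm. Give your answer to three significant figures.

0.210

τ(411 nm) = τ(554 nm) × (554/411)⁴ = 0.0636 × (1.3479)⁴ = 0.0636 × 3.3012 = 0.2100.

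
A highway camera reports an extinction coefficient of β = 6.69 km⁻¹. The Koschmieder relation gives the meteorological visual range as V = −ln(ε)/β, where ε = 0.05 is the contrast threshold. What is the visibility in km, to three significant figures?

V = −ln(0.05) / 6.69 = 2.996 / 6.69 = 0.4478 km.

0.448 km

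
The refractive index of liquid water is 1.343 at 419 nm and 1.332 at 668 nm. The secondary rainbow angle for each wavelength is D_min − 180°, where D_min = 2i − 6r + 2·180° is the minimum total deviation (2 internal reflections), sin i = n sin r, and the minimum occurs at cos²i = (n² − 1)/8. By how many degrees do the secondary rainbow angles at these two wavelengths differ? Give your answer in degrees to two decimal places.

2.85°

At 419 nm (n = 1.343): cos²i = 0.10046 → i = 71.522°, r = 44.928°, D_min = 233.478°, rainbow angle = 53.478°.
At 668 nm (n = 1.332): cos²i = 0.09678 → i = 71.875°, r = 45.520°, D_min = 230.628°, rainbow angle = 50.628°.
Angular width = |53.478° − 50.628°| = 2.849°.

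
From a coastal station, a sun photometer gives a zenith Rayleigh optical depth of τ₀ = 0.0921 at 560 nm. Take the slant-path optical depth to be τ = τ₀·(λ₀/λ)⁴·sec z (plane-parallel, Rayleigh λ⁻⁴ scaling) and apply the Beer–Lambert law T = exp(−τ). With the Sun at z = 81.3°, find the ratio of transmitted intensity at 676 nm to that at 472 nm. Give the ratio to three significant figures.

2.51

Airmass: sec 81.3° = 6.6111.
τ(676 nm) = 0.0921 × (560/676)⁴ × 6.6111 = 0.0921 × 0.4709 × 6.6111 = 0.2867.
τ(472 nm) = 0.0921 × (560/472)⁴ × 6.6111 = 0.0921 × 1.9815 × 6.6111 = 1.2065.
T(676)/T(472) = exp(τ_B − τ_A) = exp(0.9197) = 2.5086.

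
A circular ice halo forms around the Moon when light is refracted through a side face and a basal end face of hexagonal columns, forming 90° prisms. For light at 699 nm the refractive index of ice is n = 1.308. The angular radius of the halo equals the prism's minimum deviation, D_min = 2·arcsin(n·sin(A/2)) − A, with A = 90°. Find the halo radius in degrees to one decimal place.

45.3°

n·sin(A/2) = 1.308 × sin 45° = 1.308 × 0.7071 = 0.9249.
D_min = 2·arcsin(0.9249) − 90° = 2 × 67.653° − 90° = 45.305°.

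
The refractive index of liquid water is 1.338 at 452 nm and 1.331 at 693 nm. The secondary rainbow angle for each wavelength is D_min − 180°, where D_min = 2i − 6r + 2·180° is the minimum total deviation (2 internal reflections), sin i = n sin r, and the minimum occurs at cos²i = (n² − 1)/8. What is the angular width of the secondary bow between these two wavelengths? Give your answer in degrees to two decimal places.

1.83°

At 452 nm (n = 1.338): cos²i = 0.09878 → i = 71.682°, r = 45.195°, D_min = 232.193°, rainbow angle = 52.193°.
At 693 nm (n = 1.331): cos²i = 0.09645 → i = 71.907°, r = 45.575°, D_min = 230.365°, rainbow angle = 50.365°.
Angular width = |52.193° − 50.365°| = 1.828°.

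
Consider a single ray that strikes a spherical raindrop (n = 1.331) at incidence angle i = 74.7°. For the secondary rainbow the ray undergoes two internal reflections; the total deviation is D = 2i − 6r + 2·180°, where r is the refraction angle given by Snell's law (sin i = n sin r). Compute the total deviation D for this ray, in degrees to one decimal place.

sin r = sin 74.7° / 1.331 = 0.9646/1.331 = 0.7247; r = 46.44°.
D = 2·74.7° − 6·46.44° + 2·180° = 149.40° − 278.66° + 360° = 230.74°.

230.7°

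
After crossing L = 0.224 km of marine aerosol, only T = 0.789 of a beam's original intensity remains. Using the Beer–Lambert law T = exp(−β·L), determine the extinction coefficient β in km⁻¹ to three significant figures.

Beer–Lambert: T = exp(−βL) ⇒ β = −ln(T)/L = −ln(0.789)/0.224 = 0.2370/0.224 = 1.058 km⁻¹.

1.06 km⁻¹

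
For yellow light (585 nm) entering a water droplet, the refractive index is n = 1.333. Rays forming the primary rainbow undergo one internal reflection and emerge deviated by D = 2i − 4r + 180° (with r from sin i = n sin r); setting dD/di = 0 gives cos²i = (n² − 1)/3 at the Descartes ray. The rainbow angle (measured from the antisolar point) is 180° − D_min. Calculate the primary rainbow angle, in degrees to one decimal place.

cos²i = (1.77689 − 1)/3 = 0.25896; i = arccos(0.50888) = 59.410°.
sin r = sin 59.410°/1.333 = 0.64579; r = 40.225°.
D_min = 2·59.410° − 4·40.225° + 180° = 137.922°.
Rainbow angle = 180° − D_min = 42.078°.

42.1°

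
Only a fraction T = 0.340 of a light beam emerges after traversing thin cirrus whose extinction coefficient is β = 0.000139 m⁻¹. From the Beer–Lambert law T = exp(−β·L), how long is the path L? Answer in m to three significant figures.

7760 m

Beer–Lambert: T = exp(−βL) ⇒ L = −ln(T)/β = −ln(0.340)/0.000139 = 1.0788/0.000139 = 7761 m.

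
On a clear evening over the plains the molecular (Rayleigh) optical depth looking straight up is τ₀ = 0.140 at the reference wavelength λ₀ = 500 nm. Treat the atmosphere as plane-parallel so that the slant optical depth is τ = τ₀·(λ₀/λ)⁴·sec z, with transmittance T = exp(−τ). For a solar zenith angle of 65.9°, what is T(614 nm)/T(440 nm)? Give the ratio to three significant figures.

Airmass: sec 65.9° = 2.4490.
τ(614 nm) = 0.140 × (500/614)⁴ × 2.4490 = 0.140 × 0.4398 × 2.4490 = 0.1508.
τ(440 nm) = 0.140 × (500/440)⁴ × 2.4490 = 0.140 × 1.6675 × 2.4490 = 0.5717.
T(614)/T(440) = exp(τ_B − τ_A) = exp(0.4210) = 1.5234.

1.52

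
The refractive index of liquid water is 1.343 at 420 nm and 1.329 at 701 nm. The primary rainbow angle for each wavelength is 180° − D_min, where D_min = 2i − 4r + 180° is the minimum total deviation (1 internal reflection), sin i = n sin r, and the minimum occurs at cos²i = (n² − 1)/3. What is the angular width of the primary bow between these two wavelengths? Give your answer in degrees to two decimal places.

2.02°

At 420 nm (n = 1.343): cos²i = 0.26788 → i = 58.830°, r = 39.577°, D_min = 139.354°, rainbow angle = 40.646°.
At 701 nm (n = 1.329): cos²i = 0.25541 → i = 59.643°, r = 40.487°, D_min = 137.337°, rainbow angle = 42.663°.
Angular width = |40.646° − 42.663°| = 2.017°.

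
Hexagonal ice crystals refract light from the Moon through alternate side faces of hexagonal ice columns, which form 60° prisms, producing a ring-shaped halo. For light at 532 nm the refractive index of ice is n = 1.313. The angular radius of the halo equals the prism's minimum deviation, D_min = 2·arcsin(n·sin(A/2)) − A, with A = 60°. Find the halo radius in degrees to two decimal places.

22.07°

n·sin(A/2) = 1.313 × sin 30° = 1.313 × 0.5000 = 0.6565.
D_min = 2·arcsin(0.6565) − 60° = 2 × 41.033° − 60° = 22.067°.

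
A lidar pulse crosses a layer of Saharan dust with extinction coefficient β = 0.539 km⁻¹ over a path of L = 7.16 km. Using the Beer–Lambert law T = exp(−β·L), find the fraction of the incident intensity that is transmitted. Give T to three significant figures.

τ = β·L = 0.539 × 7.16 = 3.8592.
T = exp(−3.8592) = 0.0211.

0.0211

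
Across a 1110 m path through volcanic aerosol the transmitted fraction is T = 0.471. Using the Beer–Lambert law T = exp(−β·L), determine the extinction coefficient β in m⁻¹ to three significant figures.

Beer–Lambert: T = exp(−βL) ⇒ β = −ln(T)/L = −ln(0.471)/1110 = 0.7529/1110 = 0.0006783 m⁻¹.

0.000678 m⁻¹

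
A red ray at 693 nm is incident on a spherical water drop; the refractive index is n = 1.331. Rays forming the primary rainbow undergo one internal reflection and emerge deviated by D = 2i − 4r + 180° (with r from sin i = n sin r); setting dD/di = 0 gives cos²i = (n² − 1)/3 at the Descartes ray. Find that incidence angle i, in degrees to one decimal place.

59.5°

cos²i = (1.331² − 1)/3 = (1.77156 − 1)/3 = 0.25719.
cos i = 0.50714, so i = 59.527°.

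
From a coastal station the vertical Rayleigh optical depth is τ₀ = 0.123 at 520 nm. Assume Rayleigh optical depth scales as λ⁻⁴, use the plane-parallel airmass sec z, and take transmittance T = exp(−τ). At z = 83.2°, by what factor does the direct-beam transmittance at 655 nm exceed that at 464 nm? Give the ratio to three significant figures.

Airmass: sec 83.2° = 8.4457.
τ(655 nm) = 0.123 × (520/655)⁴ × 8.4457 = 0.123 × 0.3972 × 8.4457 = 0.4127.
τ(464 nm) = 0.123 × (520/464)⁴ × 8.4457 = 0.123 × 1.5774 × 8.4457 = 1.6386.
T(655)/T(464) = exp(τ_B − τ_A) = exp(1.2260) = 3.4075.

3.41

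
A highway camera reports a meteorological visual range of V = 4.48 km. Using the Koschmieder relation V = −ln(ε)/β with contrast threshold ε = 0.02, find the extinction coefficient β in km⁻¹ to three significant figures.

0.873 km⁻¹

β = −ln(0.02) / V = 3.912 / 4.48 = 0.8732 km⁻¹.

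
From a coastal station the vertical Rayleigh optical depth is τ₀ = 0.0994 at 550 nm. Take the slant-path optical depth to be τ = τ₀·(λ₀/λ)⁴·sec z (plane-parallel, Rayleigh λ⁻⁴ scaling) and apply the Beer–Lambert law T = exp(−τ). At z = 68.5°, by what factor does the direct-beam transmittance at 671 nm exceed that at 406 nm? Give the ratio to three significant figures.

2.21

Airmass: sec 68.5° = 2.7285.
τ(671 nm) = 0.0994 × (550/671)⁴ × 2.7285 = 0.0994 × 0.4514 × 2.7285 = 0.1224.
τ(406 nm) = 0.0994 × (550/406)⁴ × 2.7285 = 0.0994 × 3.3678 × 2.7285 = 0.9134.
T(671)/T(406) = exp(τ_B − τ_A) = exp(0.7910) = 2.2055.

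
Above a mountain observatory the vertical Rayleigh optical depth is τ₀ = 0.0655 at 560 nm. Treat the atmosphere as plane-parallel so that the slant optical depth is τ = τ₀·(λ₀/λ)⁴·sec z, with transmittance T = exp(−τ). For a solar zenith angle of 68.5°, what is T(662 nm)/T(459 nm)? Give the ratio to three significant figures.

1.36

Airmass: sec 68.5° = 2.7285.
τ(662 nm) = 0.0655 × (560/662)⁴ × 2.7285 = 0.0655 × 0.5121 × 2.7285 = 0.0915.
τ(459 nm) = 0.0655 × (560/459)⁴ × 2.7285 = 0.0655 × 2.2157 × 2.7285 = 0.3960.
T(662)/T(459) = exp(τ_B − τ_A) = exp(0.3045) = 1.3559.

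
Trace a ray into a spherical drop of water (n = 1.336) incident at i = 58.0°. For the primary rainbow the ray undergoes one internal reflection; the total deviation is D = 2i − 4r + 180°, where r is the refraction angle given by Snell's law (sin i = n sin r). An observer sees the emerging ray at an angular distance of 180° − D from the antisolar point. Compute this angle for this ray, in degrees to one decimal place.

41.6°

sin r = sin 58.0° / 1.336 = 0.8480/1.336 = 0.6348; r = 39.40°.
D = 2·58.0° − 4·39.40° + 180° = 116.00° − 157.61° + 180° = 138.39°.
Angle from antisolar point = 180° − D = 41.61°.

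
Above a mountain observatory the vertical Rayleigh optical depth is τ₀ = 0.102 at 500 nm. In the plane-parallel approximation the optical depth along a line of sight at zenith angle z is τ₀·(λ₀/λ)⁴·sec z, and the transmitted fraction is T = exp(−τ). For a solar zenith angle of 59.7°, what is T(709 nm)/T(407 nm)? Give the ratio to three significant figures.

Airmass: sec 59.7° = 1.9821.
τ(709 nm) = 0.102 × (500/709)⁴ × 1.9821 = 0.102 × 0.2473 × 1.9821 = 0.0500.
τ(407 nm) = 0.102 × (500/407)⁴ × 1.9821 = 0.102 × 2.2777 × 1.9821 = 0.4605.
T(709)/T(407) = exp(τ_B − τ_A) = exp(0.4105) = 1.5075.

1.51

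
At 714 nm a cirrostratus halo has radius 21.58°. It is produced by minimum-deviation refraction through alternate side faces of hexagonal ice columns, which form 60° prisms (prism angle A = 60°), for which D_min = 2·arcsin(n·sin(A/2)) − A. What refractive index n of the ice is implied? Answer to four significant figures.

1.307

Rearranging: n = sin((D_min + A)/2) / sin(A/2).
(D_min + A)/2 = (21.58° + 60°)/2 = 40.790°.
n = sin 40.790° / sin 30° = 0.6533 / 0.5000 = 1.3066.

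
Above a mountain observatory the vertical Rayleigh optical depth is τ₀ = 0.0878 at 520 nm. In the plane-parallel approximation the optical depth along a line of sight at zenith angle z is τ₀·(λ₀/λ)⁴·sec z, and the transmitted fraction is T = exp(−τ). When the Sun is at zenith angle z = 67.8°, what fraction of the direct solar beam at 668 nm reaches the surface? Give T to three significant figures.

0.918

sec 67.8° = 2.6466.
τ = 0.0878 × (520/668)⁴ × 2.6466 = 0.0878 × 0.3672 × 2.6466 = 0.0853.
T = exp(−0.0853) = 0.9182.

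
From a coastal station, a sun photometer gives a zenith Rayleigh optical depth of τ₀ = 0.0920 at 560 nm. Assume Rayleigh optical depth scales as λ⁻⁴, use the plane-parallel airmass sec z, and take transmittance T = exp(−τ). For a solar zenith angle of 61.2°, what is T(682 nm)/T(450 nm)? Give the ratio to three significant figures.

Airmass: sec 61.2° = 2.0757.
τ(682 nm) = 0.0920 × (560/682)⁴ × 2.0757 = 0.0920 × 0.4546 × 2.0757 = 0.0868.
τ(450 nm) = 0.0920 × (560/450)⁴ × 2.0757 = 0.0920 × 2.3983 × 2.0757 = 0.4580.
T(682)/T(450) = exp(τ_B − τ_A) = exp(0.3712) = 1.4495.

1.45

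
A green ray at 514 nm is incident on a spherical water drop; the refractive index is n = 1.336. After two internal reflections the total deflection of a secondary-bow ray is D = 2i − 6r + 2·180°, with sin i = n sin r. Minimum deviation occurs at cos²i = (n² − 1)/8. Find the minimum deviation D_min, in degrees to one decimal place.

231.7°

cos²i = (1.78490 − 1)/8 = 0.09811; i = arccos(0.31323) = 71.746°.
sin r = sin 71.746°/1.336 = 0.71084; r = 45.303°.
D_min = 2·71.746° − 6·45.303° + 360° = 231.674°.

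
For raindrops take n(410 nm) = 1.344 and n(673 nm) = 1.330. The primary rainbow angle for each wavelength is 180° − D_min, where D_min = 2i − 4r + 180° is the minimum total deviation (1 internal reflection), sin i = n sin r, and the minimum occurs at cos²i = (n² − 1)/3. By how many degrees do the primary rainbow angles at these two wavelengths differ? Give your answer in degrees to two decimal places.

2.01°

At 410 nm (n = 1.344): cos²i = 0.26878 → i = 58.772°, r = 39.512°, D_min = 139.495°, rainbow angle = 40.505°.
At 673 nm (n = 1.330): cos²i = 0.25630 → i = 59.585°, r = 40.422°, D_min = 137.484°, rainbow angle = 42.516°.
Angular width = |40.505° − 42.516°| = 2.011°.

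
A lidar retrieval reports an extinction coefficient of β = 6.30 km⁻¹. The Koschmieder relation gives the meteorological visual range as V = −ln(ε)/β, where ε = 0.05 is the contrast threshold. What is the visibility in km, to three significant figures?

V = −ln(0.05) / 6.30 = 2.996 / 6.30 = 0.4755 km.

0.476 km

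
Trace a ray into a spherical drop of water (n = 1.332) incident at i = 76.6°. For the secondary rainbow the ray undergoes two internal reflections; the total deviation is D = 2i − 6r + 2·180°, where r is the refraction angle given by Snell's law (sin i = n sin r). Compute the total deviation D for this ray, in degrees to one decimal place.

sin r = sin 76.6° / 1.332 = 0.9728/1.332 = 0.7303; r = 46.91°.
D = 2·76.6° − 6·46.91° + 2·180° = 153.20° − 281.48° + 360° = 231.72°.

231.7°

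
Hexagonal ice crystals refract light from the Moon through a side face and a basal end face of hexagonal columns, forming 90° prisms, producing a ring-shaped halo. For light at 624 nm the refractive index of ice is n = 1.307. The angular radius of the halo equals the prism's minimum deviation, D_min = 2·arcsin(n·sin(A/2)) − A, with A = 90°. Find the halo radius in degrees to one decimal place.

n·sin(A/2) = 1.307 × sin 45° = 1.307 × 0.7071 = 0.9242.
D_min = 2·arcsin(0.9242) − 90° = 2 × 67.546° − 90° = 45.093°.

45.1°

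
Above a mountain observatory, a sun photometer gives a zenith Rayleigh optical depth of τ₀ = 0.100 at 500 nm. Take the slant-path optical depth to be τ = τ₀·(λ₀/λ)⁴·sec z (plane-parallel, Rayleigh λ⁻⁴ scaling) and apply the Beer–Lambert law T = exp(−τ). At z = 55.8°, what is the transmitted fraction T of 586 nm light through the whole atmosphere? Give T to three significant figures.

0.910

sec 55.8° = 1.7791.
τ = 0.100 × (500/586)⁴ × 1.7791 = 0.100 × 0.5300 × 1.7791 = 0.0943.
T = exp(−0.0943) = 0.9100.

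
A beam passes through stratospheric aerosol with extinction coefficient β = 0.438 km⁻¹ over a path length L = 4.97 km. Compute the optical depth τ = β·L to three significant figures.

2.18

τ = β·L = 0.438 × 4.97 = 2.1769.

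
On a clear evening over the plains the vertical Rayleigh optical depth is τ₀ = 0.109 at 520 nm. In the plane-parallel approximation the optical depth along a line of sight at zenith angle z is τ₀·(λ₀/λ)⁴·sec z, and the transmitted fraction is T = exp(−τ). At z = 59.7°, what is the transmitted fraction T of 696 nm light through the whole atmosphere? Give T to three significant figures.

sec 59.7° = 1.9821.
τ = 0.109 × (520/696)⁴ × 1.9821 = 0.109 × 0.3116 × 1.9821 = 0.0673.
T = exp(−0.0673) = 0.9349.

0.935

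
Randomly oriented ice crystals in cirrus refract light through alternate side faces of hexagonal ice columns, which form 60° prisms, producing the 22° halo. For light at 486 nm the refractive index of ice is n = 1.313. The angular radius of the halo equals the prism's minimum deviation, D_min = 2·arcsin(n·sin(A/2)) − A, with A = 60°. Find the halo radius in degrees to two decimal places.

22.07°

n·sin(A/2) = 1.313 × sin 30° = 1.313 × 0.5000 = 0.6565.
D_min = 2·arcsin(0.6565) − 60° = 2 × 41.033° − 60° = 22.067°.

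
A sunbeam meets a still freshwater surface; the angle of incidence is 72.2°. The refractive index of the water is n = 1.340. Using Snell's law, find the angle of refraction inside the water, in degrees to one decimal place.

Snell: sin θ_r = sin θ_i / n = sin 72.2° / 1.340 = 0.9521 / 1.340 = 0.7105.
θ_r = arcsin(0.7105) = 45.28°.

45.3°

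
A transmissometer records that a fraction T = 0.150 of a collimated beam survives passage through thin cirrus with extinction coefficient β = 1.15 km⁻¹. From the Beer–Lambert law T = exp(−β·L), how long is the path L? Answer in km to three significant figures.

1.65 km

Beer–Lambert: T = exp(−βL) ⇒ L = −ln(T)/β = −ln(0.150)/1.15 = 1.8971/1.15 = 1.65 km.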